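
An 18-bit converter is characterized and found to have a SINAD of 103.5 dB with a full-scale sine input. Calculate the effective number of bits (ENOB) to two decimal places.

16.90 bits

ENOB = (SINAD − 1.76) / 6.02 = (103.5 − 1.76)/6.02 = 16.900.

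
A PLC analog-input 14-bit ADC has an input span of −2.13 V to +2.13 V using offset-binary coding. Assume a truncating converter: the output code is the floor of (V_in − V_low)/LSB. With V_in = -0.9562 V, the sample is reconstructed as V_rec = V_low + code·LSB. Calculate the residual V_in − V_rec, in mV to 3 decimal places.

0.116 mV

LSB = 4.26/2^14 = 260.01 µV.
(-0.9562 − (−2.13))/0.00026001 = 4514.4458; ⌊·⌋ gives code 4514.
V_rec = (−2.13) + 4514·0.00026001 = -0.95631592 V.
Error = -0.9562 − (−0.95631592) = 0.000115918 V = 0.116 mV.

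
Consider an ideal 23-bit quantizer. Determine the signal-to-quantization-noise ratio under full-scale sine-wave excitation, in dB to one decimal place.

SNR ≈ 6.02·N + 1.76 dB = 6.02·23 + 1.76 = 140.22 dB.

140.2 dB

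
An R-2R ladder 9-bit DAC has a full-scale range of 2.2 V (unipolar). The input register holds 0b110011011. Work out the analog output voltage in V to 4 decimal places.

LSB = 2.2 V / 2^9 = 4.297 mV.
Code 0b110011011 = 411 decimal.
V_out = 0 + 411 × 0.00429688 V = 1.76602 V.

1.7660 V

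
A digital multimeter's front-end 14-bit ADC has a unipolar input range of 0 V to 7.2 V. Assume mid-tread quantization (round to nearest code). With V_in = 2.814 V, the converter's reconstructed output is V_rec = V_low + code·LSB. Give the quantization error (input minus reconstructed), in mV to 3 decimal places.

0.182 mV

Step size: 7.2 V ÷ 2^14 = 439.45 µV.
(2.814 − 0)/0.000439453 = 6403.4133; round gives code 6403.
Reconstructed: 2.8138184 V.
Difference: 0.000181641 V → 0.182 mV.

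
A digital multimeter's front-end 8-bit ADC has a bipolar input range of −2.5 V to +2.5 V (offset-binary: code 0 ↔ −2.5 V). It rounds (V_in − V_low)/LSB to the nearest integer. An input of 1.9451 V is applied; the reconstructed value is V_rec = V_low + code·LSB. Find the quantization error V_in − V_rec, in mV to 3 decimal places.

-8.025 mV

LSB = 5/2^8 = 19.531 mV.
(V_in − V_low)/LSB = (1.9451 − (−2.5))/0.0195312 = 227.5891 → code 228 (round).
V_rec = (−2.5) + 228·0.0195312 = 1.953125 V.
Error = 1.9451 − 1.953125 = -0.008025 V = -8.025 mV.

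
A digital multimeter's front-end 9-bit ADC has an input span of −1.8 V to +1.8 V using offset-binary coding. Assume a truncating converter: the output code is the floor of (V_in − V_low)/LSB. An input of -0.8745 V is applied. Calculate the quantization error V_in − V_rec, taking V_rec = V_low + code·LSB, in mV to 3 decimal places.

Step size: 3.6 V ÷ 2^9 = 7.031 mV.
(-0.8745 − (−1.8))/0.00703125 = 131.6267; ⌊·⌋ gives code 131.
Reconstructed: -0.87890625 V.
V_in − V_rec = 0.00440625 V = 4.406 mV.

4.406 mV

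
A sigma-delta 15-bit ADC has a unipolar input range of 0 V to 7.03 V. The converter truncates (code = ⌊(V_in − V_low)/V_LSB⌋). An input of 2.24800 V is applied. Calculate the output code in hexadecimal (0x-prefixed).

Full-scale span = 7.03 V; LSB = 7.03/2^15 = 214.54 µV.
Input sits at 10478.302 steps above V_low.
So the output code is 10478.
In hexadecimal (0x-prefixed): 0x28EE.

code 0x28EE (decimal 10478)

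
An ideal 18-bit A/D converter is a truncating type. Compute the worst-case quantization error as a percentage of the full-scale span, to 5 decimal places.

Truncating → worst-case error = 1 LSB = V_FS/2^18, so 100/262144 = 0.00038147 % of full scale.

0.00038 %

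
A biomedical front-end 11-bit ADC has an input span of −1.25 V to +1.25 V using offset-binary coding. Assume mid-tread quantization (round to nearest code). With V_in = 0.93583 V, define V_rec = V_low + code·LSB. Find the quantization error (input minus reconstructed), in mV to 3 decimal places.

One LSB is 2.5 V / 2048 = 1.221 mV.
(V_in − V_low)/LSB = (0.93583 − (−1.25))/0.0012207 = 1790.6319 → code 1791 (round).
Reconstructed: 0.9362793 V.
Error = 0.93583 − 0.9362793 = -0.000449297 V = -0.449 mV.

-0.449 mV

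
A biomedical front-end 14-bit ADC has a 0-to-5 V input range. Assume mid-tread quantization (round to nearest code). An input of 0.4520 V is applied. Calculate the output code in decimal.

code 1481

LSB = 5 V / 16384 = 305.18 µV.
(V_in − V_low)/LSB = (0.4520 − 0) / 0.000305176 = 1481.114.
round(1481.114) = 1481.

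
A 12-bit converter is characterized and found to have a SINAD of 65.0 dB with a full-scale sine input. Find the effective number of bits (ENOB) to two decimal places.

ENOB = (SINAD − 1.76) / 6.02 = (65.0 − 1.76)/6.02 = 10.505.

10.50 bits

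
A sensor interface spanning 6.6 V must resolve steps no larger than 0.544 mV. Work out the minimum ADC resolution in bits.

14 bits

Number of steps required ≥ 6.6 V / 0.544 mV = 12132.35.
Need 2^N ≥ 12132.35; 2^13 = 8192, 2^14 = 16384.
Minimum N = 14.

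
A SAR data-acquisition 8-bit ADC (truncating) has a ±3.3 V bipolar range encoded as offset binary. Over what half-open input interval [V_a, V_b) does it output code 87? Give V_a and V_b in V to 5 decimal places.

[-1.05703 V, -1.03125 V)

LSB = 6.6/2^8 = 25.781 mV.
V_a = V_low + 87·LSB = -1.05703 V; V_b = V_low + 88·LSB = -1.03125 V.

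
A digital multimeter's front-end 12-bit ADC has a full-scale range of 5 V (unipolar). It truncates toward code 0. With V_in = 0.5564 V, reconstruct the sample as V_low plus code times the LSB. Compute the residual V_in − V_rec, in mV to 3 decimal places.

0.980 mV

One LSB is 5 V / 4096 = 1.221 mV.
Scaled input = 455.8029 LSBs, so code = 455.
Reconstructed: 0.55541992 V.
Error = 0.5564 − 0.55541992 = 0.000980078 V = 0.980 mV.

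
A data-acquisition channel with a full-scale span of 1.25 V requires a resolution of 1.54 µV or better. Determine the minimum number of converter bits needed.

20 bits

Number of steps required ≥ 1.25 V / 1.54 µV = 811688.31.
Need 2^N ≥ 811688.31; 2^19 = 524288, 2^20 = 1048576.
Minimum N = 20.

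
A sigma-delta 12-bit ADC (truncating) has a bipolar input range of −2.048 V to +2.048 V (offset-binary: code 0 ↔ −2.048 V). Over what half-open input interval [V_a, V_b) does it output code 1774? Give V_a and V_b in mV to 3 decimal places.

LSB = 4.096/2^12 = 1.000 mV.
V_a = V_low + 1774·LSB = -0.274 V; V_b = V_low + 1775·LSB = -0.273 V.

[-274.000 mV, -273.000 mV)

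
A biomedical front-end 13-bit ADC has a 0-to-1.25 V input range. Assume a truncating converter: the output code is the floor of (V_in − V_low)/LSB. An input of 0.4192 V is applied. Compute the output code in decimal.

LSB = 1.25 V / 8192 = 152.59 µV.
Input sits at 2747.269 steps above V_low.
Floor → code 2747.

code 2747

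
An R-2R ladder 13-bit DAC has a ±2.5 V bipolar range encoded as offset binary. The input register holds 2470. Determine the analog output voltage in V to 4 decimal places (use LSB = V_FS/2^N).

LSB = 5 V / 2^13 = 0.610 mV.
V_out = (−2.5) + 2470 × 0.000610352 V = -0.992432 V.

-0.9924 V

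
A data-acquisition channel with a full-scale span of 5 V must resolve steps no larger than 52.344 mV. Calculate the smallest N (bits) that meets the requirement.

7 bits

Number of steps required ≥ 5 V / 52.344 mV = 95.52.
Need 2^N ≥ 95.52; 2^6 = 64, 2^7 = 128.
Minimum N = 7.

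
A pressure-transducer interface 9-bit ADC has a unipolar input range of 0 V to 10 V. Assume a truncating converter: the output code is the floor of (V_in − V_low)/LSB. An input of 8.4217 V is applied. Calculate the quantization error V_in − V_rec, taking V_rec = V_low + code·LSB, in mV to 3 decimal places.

3.731 mV

One LSB is 10 V / 512 = 19.531 mV.
(8.4217 − 0)/0.0195312 = 431.1910; ⌊·⌋ gives code 431.
Reconstructed: 8.4179688 V.
Error = 8.4217 − 8.4179688 = 0.00373125 V = 3.731 mV.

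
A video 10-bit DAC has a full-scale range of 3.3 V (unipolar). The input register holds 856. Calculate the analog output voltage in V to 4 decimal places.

2.7586 V

LSB = 3.3 V / 2^10 = 3.223 mV.
V_out = 0 + 856 × 0.00322266 V = 2.75859 V.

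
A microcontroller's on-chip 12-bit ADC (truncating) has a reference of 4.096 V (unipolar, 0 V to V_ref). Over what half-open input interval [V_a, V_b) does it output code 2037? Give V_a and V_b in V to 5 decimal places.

LSB = 4.096/2^12 = 1.000 mV.
V_a = V_low + 2037·LSB = 2.037 V; V_b = V_low + 2038·LSB = 2.038 V.

[2.03700 V, 2.03800 V)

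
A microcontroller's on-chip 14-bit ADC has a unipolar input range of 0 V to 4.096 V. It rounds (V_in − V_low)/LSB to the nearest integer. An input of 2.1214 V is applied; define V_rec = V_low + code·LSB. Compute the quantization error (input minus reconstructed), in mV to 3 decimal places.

-0.100 mV

LSB = 4.096/2^14 = 250.00 µV.
(V_in − V_low)/LSB = (2.1214 − 0)/0.00025 = 8485.6000 → code 8486 (round).
Reconstructed: 2.1215 V.
Difference: -0.0001 V → -0.100 mV.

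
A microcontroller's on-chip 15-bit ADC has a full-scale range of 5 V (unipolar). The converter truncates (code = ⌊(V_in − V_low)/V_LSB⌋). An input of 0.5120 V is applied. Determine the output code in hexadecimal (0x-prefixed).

code 0xD1B (decimal 3355)

Full-scale span = 5 V; LSB = 5/2^15 = 152.59 µV.
(V_in − V_low)/LSB = (0.5120 − 0) / 0.000152588 = 3355.443.
Floor → code 3355.
In hexadecimal (0x-prefixed): 0xD1B.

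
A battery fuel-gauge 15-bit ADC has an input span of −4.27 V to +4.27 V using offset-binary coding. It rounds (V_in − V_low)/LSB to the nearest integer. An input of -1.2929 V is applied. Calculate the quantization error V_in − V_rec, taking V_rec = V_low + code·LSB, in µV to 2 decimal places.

LSB = 8.54/2^15 = 260.62 µV.
(V_in − V_low)/LSB = (-1.2929 − (−4.27))/0.00026062 = 11423.1397 → code 11423 (round).
Code 11423 maps back to (−4.27) + 11423×0.00026062 V = -1.2929364 V.
V_in − V_rec = 3.64014e-05 V = 36.40 µV.

36.40 µV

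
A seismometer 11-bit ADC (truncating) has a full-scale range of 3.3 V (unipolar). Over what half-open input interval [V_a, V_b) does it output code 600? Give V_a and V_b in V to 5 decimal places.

LSB = 3.3/2^11 = 1.611 mV.
V_a = V_low + 600·LSB = 0.966797 V; V_b = V_low + 601·LSB = 0.968408 V.

[0.96680 V, 0.96841 V)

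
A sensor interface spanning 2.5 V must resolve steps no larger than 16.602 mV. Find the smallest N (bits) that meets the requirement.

Number of steps required ≥ 2.5 V / 16.602 mV = 150.58.
Need 2^N ≥ 150.58; 2^7 = 128, 2^8 = 256.
Minimum N = 8.

8 bits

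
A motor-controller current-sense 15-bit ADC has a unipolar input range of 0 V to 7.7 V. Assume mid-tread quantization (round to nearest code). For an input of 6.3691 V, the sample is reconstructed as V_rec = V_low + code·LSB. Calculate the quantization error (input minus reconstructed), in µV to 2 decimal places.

Step size: 7.7 V ÷ 2^15 = 234.99 µV.
(6.3691 − 0)/0.000234985 = 27104.2427; round gives code 27104.
Reconstructed: 6.369043 V.
Difference: 5.70313e-05 V → 57.03 µV.

57.03 µV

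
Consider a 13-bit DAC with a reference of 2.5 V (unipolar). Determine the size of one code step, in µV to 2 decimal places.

305.18 µV

Full-scale span = 2.5 V.
LSB = 2.5 / 2^13 = 2.5 / 8192 = 0.000305176 V = 305.18 µV.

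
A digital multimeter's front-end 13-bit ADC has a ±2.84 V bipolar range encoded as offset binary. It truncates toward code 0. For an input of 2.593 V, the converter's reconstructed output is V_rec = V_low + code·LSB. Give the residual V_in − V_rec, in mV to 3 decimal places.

0.529 mV

One LSB is 5.68 V / 8192 = 0.693 mV.
(2.593 − (−2.84))/0.000693359 = 7835.7634; ⌊·⌋ gives code 7835.
V_rec = (−2.84) + 7835·0.000693359 = 2.5924707 V.
Difference: 0.000529297 V → 0.529 mV.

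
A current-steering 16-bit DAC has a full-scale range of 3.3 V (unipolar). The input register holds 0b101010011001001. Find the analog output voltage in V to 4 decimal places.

LSB = 3.3 V / 2^16 = 50.35 µV.
Code 0b101010011001001 = 21705 decimal.
V_out = 0 + 21705 × 5.0354e-05 V = 1.09293 V.

1.0929 V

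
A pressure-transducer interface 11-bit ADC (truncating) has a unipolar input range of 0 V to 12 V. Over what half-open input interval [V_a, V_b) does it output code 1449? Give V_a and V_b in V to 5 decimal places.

LSB = 12/2^11 = 5.859 mV.
V_a = V_low + 1449·LSB = 8.49023 V; V_b = V_low + 1450·LSB = 8.49609 V.

[8.49023 V, 8.49609 V)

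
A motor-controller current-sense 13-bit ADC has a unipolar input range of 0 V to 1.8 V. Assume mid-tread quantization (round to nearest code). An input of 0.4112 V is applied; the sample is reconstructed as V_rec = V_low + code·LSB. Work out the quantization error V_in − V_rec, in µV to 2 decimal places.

91.60 µV

One LSB is 1.8 V / 8192 = 219.73 µV.
(V_in − V_low)/LSB = (0.4112 − 0)/0.000219727 = 1871.4169 → code 1871 (round).
Code 1871 maps back to 0 + 1871×0.000219727 V = 0.4111084 V.
V_in − V_rec = 9.16016e-05 V = 91.60 µV.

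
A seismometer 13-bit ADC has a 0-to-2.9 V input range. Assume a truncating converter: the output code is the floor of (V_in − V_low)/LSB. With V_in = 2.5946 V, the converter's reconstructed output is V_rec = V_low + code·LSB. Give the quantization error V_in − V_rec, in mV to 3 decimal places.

Step size: 2.9 V ÷ 2^13 = 354.00 µV.
(2.5946 − 0)/0.000354004 = 7329.2977; ⌊·⌋ gives code 7329.
Code 7329 maps back to 0 + 7329×0.000354004 V = 2.5944946 V.
Error = 2.5946 − 2.5944946 = 0.000105371 V = 0.105 mV.

0.105 mV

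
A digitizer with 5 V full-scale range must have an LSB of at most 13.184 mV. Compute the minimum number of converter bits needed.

9 bits

Number of steps required ≥ 5 V / 13.184 mV = 379.25.
Need 2^N ≥ 379.25; 2^8 = 256, 2^9 = 512.
Minimum N = 9.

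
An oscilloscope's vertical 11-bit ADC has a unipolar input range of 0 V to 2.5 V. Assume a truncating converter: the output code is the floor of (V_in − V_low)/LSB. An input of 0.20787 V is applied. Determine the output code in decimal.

Full-scale span = 2.5 V; LSB = 2.5/2^11 = 1.221 mV.
Input sits at 170.287 steps above V_low.
Floor → code 170.

code 170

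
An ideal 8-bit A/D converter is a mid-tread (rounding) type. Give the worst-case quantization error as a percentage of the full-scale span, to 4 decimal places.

Rounding → worst-case error = ½ LSB = V_FS/2^9, so 100/512 = 0.195312 % of full scale.

0.1953 %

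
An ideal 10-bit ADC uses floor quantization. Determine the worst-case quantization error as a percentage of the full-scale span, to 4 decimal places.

0.0977 %

Truncating → worst-case error = 1 LSB = V_FS/2^10, so 100/1024 = 0.0976562 % of full scale.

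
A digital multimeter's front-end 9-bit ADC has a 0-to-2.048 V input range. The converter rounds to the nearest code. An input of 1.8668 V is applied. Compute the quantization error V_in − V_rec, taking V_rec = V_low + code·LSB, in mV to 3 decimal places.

-1.200 mV

Step size: 2.048 V ÷ 2^9 = 4.000 mV.
(V_in − V_low)/LSB = (1.8668 − 0)/0.004 = 466.7000 → code 467 (round).
V_rec = 0 + 467·0.004 = 1.868 V.
Difference: -0.0012 V → -1.200 mV.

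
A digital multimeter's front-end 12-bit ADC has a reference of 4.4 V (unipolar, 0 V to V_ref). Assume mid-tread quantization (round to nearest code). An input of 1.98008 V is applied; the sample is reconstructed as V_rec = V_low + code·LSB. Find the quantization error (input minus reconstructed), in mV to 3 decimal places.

0.295 mV

One LSB is 4.4 V / 4096 = 1.074 mV.
Scaled input = 1843.2745 LSBs, so code = 1843.
V_rec = 0 + 1843·0.00107422 = 1.9797852 V.
Difference: 0.000294844 V → 0.295 mV.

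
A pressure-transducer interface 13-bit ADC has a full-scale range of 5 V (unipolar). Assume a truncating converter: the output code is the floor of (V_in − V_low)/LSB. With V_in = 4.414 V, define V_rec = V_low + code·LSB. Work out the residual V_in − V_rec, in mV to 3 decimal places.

LSB = 5/2^13 = 0.610 mV.
(4.414 − 0)/0.000610352 = 7231.8976; ⌊·⌋ gives code 7231.
V_rec = 0 + 7231·0.000610352 = 4.4134521 V.
Error = 4.414 − 4.4134521 = 0.000547852 V = 0.548 mV.

0.548 mV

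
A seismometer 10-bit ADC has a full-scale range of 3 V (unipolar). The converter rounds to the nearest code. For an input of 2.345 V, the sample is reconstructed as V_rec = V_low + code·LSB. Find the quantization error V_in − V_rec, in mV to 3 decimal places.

1.250 mV

LSB = 3/2^10 = 2.930 mV.
(2.345 − 0)/0.00292969 = 800.4267; round gives code 800.
Reconstructed: 2.34375 V.
Error = 2.345 − 2.34375 = 0.00125 V = 1.250 mV.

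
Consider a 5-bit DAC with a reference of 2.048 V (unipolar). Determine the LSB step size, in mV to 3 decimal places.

64.000 mV

Full-scale span = 2.048 V.
LSB = 2.048 / 2^5 = 2.048 / 32 = 0.064 V = 64.000 mV.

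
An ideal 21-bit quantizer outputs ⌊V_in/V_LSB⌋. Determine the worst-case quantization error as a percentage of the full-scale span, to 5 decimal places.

Truncating → worst-case error = 1 LSB = V_FS/2^21, so 100/2097152 = 4.76837e-05 % of full scale.

0.00005 %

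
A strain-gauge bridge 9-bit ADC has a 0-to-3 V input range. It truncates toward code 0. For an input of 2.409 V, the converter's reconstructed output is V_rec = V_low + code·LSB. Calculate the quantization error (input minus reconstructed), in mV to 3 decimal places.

One LSB is 3 V / 512 = 5.859 mV.
Scaled input = 411.1360 LSBs, so code = 411.
Code 411 maps back to 0 + 411×0.00585938 V = 2.4082031 V.
Difference: 0.000796875 V → 0.797 mV.

0.797 mV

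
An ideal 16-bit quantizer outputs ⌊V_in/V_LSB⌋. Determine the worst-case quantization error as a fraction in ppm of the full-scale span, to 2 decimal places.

Truncating → worst-case error = 1 LSB = V_FS/2^16, so 1e+06/65536 = 15.2588 ppm of full scale.

15.26 ppm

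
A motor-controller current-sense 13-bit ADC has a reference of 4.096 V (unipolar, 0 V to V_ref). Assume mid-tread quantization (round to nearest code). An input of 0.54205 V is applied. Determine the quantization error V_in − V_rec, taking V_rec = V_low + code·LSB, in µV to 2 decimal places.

One LSB is 4.096 V / 8192 = 0.500 mV.
Scaled input = 1084.1000 LSBs, so code = 1084.
Code 1084 maps back to 0 + 1084×0.0005 V = 0.542 V.
V_in − V_rec = 5e-05 V = 50.00 µV.

50.00 µV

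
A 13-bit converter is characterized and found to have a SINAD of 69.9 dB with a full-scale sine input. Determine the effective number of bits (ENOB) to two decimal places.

11.32 bits

ENOB = (SINAD − 1.76) / 6.02 = (69.9 − 1.76)/6.02 = 11.319.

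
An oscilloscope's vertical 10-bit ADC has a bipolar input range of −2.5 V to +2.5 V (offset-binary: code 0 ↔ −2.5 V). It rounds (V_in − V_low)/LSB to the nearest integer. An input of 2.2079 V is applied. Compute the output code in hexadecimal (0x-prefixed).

With 1024 levels over 5 V, one step is 4.883 mV.
(V_in − V_low)/LSB = (2.2079 − (−2.5)) / 0.00488281 = 964.178.
So the output code is 964.
In hexadecimal (0x-prefixed): 0x3C4.

code 0x3C4 (decimal 964)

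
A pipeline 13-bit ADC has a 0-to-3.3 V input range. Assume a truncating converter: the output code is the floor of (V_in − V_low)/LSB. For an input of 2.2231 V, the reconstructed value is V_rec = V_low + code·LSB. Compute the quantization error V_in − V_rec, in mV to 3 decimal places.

0.273 mV

LSB = 3.3/2^13 = 402.83 µV.
(2.2231 − 0)/0.000402832 = 5518.6773; ⌊·⌋ gives code 5518.
Reconstructed: 2.2228271 V.
Difference: 0.000272852 V → 0.273 mV.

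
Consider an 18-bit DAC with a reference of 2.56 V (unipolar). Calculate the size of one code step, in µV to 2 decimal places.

Full-scale span = 2.56 V.
LSB = 2.56 / 2^18 = 2.56 / 262144 = 9.76563e-06 V = 9.77 µV.

9.77 µV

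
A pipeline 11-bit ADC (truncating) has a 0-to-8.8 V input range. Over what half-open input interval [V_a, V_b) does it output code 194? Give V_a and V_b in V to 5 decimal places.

[0.83359 V, 0.83789 V)

LSB = 8.8/2^11 = 4.297 mV.
V_a = V_low + 194·LSB = 0.833594 V; V_b = V_low + 195·LSB = 0.837891 V.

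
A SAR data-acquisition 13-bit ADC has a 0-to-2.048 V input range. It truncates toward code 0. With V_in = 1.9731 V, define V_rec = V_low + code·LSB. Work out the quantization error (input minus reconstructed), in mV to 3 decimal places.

Step size: 2.048 V ÷ 2^13 = 250.00 µV.
Scaled input = 7892.4000 LSBs, so code = 7892.
V_rec = 0 + 7892·0.00025 = 1.973 V.
Difference: 0.0001 V → 0.100 mV.

0.100 mV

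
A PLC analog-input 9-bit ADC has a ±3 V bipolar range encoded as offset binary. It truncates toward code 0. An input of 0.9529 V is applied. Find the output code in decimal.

Full-scale span = 6 V; LSB = 6/2^9 = 11.719 mV.
(0.9529 − (−3)) / 0.0117188 = 337.314 LSBs.
⌊·⌋(337.314) = 337.

code 337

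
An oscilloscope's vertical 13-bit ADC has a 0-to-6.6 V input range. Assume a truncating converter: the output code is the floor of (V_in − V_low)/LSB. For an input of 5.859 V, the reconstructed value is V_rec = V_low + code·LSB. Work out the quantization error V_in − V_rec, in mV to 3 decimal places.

One LSB is 6.6 V / 8192 = 0.806 mV.
(5.859 − 0)/0.000805664 = 7272.2618; ⌊·⌋ gives code 7272.
Reconstructed: 5.8587891 V.
Difference: 0.000210937 V → 0.211 mV.

0.211 mV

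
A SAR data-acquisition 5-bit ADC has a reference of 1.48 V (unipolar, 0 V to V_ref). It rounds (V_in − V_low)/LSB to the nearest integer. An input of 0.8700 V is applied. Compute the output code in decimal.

LSB = 1.48 V / 32 = 46.250 mV.
(0.8700 − 0) / 0.04625 = 18.811 LSBs.
Round → code 19.

code 19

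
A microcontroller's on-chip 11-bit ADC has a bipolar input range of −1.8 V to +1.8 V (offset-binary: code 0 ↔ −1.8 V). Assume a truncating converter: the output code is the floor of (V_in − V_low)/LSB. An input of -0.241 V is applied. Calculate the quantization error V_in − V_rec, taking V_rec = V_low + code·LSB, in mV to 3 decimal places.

1.578 mV

Step size: 3.6 V ÷ 2^11 = 1.758 mV.
(V_in − V_low)/LSB = (-0.241 − (−1.8))/0.00175781 = 886.8978 → code 886 (floor).
Reconstructed: -0.24257813 V.
Error = -0.241 − (−0.24257813) = 0.00157813 V = 1.578 mV.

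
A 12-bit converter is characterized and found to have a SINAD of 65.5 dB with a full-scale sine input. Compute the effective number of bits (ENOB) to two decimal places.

10.59 bits

ENOB = (SINAD − 1.76) / 6.02 = (65.5 − 1.76)/6.02 = 10.588.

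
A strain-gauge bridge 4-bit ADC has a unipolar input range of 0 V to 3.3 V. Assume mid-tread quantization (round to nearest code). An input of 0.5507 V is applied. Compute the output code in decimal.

With 16 levels over 3.3 V, one step is 206.250 mV.
(0.5507 − 0) / 0.20625 = 2.670 LSBs.
So the output code is 3.

code 3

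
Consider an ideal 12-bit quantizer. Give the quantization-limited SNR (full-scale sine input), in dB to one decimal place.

74.0 dB

SNR ≈ 6.02·N + 1.76 dB = 6.02·12 + 1.76 = 74.00 dB.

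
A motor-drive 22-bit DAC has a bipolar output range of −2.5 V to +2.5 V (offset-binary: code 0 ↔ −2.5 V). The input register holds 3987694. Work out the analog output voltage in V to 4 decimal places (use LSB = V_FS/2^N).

2.2537 V

LSB = 5 V / 2^22 = 1.19 µV.
V_out = (−2.5) + 3987694 × 1.19209e-06 V = 2.2537 V.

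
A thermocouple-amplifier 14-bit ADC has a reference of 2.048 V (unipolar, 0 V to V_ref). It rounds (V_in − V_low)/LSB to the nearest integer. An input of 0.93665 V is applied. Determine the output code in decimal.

With 16384 levels over 2.048 V, one step is 125.00 µV.
Input sits at 7493.200 steps above V_low.
So the output code is 7493.

code 7493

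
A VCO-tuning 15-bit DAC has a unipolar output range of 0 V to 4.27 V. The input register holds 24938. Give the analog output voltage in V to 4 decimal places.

LSB = 4.27 V / 2^15 = 130.31 µV.
V_out = 0 + 24938 × 0.00013031 V = 3.24967 V.

3.2497 V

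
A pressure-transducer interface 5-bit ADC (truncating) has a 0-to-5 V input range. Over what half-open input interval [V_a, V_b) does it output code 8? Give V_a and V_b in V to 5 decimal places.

LSB = 5/2^5 = 156.250 mV.
V_a = V_low + 8·LSB = 1.25 V; V_b = V_low + 9·LSB = 1.40625 V.

[1.25000 V, 1.40625 V)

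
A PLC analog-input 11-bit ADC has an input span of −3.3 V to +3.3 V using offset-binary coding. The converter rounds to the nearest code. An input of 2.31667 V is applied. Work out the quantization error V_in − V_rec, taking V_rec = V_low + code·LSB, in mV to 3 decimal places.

LSB = 6.6/2^11 = 3.223 mV.
(V_in − V_low)/LSB = (2.31667 − (−3.3))/0.00322266 = 1742.8697 → code 1743 (round).
V_rec = (−3.3) + 1743·0.00322266 = 2.3170898 V.
V_in − V_rec = -0.000419844 V = -0.420 mV.

-0.420 mV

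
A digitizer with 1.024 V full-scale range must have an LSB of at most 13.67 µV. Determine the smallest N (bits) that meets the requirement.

17 bits

Number of steps required ≥ 1.024 V / 13.67 µV = 74908.56.
Need 2^N ≥ 74908.56; 2^16 = 65536, 2^17 = 131072.
Minimum N = 17.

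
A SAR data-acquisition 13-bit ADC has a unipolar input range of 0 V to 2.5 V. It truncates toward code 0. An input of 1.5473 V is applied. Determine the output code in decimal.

code 5070

With 8192 levels over 2.5 V, one step is 305.18 µV.
Input sits at 5070.193 steps above V_low.
⌊·⌋(5070.193) = 5070.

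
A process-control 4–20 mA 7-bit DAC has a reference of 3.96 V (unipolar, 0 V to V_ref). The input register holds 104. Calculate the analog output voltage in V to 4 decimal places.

3.2175 V

LSB = 3.96 V / 2^7 = 30.938 mV.
V_out = 0 + 104 × 0.0309375 V = 3.2175 V.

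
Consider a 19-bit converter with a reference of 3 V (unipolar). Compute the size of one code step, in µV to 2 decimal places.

5.72 µV

Full-scale span = 3 V.
LSB = 3 / 2^19 = 3 / 524288 = 5.72205e-06 V = 5.72 µV.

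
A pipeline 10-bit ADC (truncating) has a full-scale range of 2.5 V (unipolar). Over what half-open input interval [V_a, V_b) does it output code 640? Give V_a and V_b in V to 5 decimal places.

[1.56250 V, 1.56494 V)

LSB = 2.5/2^10 = 2.441 mV.
V_a = V_low + 640·LSB = 1.5625 V; V_b = V_low + 641·LSB = 1.56494 V.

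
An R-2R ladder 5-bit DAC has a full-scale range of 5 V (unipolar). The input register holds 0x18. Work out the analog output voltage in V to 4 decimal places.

LSB = 5 V / 2^5 = 156.250 mV.
Code 0x18 = 24 decimal.
V_out = 0 + 24 × 0.15625 V = 3.75 V.

3.7500 V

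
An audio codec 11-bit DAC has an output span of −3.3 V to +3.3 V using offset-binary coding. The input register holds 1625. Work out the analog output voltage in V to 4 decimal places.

LSB = 6.6 V / 2^11 = 3.223 mV.
V_out = (−3.3) + 1625 × 0.00322266 V = 1.93682 V.

1.9368 V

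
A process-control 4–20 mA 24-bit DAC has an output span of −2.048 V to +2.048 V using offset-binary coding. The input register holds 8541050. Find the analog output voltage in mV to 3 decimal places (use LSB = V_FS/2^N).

37.217 mV

LSB = 4.096 V / 2^24 = 0.24 µV.
V_out = (−2.048) + 8541050 × 2.44141e-07 V = 0.0372173 V.
= 37.217 mV.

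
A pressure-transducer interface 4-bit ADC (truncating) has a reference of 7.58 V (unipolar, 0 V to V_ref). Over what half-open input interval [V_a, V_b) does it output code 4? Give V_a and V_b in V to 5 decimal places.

LSB = 7.58/2^4 = 473.750 mV.
V_a = V_low + 4·LSB = 1.895 V; V_b = V_low + 5·LSB = 2.36875 V.

[1.89500 V, 2.36875 V)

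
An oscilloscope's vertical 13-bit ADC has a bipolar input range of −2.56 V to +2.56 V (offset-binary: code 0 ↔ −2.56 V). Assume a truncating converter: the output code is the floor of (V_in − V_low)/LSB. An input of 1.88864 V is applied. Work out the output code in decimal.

Full-scale span = 5.12 V; LSB = 5.12/2^13 = 0.625 mV.
Input sits at 7117.824 steps above V_low.
So the output code is 7117.

code 7117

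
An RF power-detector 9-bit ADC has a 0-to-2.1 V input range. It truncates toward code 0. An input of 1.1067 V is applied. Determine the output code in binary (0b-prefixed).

code 0b100001101 (decimal 269)

With 512 levels over 2.1 V, one step is 4.102 mV.
(1.1067 − 0) / 0.00410156 = 269.824 LSBs.
Floor → code 269.
In binary (0b-prefixed): 0b100001101.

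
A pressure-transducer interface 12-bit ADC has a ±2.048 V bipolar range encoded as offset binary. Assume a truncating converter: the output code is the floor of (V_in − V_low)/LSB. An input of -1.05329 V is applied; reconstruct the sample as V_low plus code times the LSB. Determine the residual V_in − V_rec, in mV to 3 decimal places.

Step size: 4.096 V ÷ 2^12 = 1.000 mV.
(-1.05329 − (−2.048))/0.001 = 994.7100; ⌊·⌋ gives code 994.
Reconstructed: -1.054 V.
Difference: 0.00071 V → 0.710 mV.

0.710 mV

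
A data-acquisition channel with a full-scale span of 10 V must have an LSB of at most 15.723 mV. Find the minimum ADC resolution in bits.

Number of steps required ≥ 10 V / 15.723 mV = 636.01.
Need 2^N ≥ 636.01; 2^9 = 512, 2^10 = 1024.
Minimum N = 10.

10 bits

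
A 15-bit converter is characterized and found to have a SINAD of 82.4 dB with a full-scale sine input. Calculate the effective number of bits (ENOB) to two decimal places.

13.40 bits

ENOB = (SINAD − 1.76) / 6.02 = (82.4 − 1.76)/6.02 = 13.395.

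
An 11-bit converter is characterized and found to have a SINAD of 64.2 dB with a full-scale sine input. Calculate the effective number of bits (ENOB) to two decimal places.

ENOB = (SINAD − 1.76) / 6.02 = (64.2 − 1.76)/6.02 = 10.372.

10.37 bits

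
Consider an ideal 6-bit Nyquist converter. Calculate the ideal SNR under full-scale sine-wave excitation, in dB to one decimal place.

SNR ≈ 6.02·N + 1.76 dB = 6.02·6 + 1.76 = 37.88 dB.

37.9 dB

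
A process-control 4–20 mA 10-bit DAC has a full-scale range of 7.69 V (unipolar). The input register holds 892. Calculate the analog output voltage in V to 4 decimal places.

LSB = 7.69 V / 2^10 = 7.510 mV.
V_out = 0 + 892 × 0.00750977 V = 6.69871 V.

6.6987 V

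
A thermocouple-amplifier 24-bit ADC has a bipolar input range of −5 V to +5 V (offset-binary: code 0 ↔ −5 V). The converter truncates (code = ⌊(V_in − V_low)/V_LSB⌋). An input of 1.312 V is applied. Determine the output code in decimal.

LSB = 10 V / 16777216 = 0.60 µV.
Input sits at 10589778.739 steps above V_low.
⌊·⌋(10589778.739) = 10589778.

code 10589778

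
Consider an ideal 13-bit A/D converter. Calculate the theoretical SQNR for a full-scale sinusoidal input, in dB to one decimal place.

80.0 dB

SNR ≈ 6.02·N + 1.76 dB = 6.02·13 + 1.76 = 80.02 dB.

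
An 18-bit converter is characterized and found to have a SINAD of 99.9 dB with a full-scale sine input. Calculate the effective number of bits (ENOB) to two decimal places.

ENOB = (SINAD − 1.76) / 6.02 = (99.9 − 1.76)/6.02 = 16.302.

16.30 bits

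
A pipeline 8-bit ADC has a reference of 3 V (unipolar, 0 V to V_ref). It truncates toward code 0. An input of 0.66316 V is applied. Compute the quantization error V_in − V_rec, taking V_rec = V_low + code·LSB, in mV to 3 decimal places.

Step size: 3 V ÷ 2^8 = 11.719 mV.
Scaled input = 56.5897 LSBs, so code = 56.
V_rec = 0 + 56·0.0117188 = 0.65625 V.
V_in − V_rec = 0.00691 V = 6.910 mV.

6.910 mV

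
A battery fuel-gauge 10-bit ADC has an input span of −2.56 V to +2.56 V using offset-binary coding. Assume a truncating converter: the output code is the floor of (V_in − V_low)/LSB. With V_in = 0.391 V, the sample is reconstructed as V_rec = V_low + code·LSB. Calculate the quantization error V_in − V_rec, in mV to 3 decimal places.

Step size: 5.12 V ÷ 2^10 = 5.000 mV.
Scaled input = 590.2000 LSBs, so code = 590.
V_rec = (−2.56) + 590·0.005 = 0.39 V.
V_in − V_rec = 0.001 V = 1.000 mV.

1.000 mV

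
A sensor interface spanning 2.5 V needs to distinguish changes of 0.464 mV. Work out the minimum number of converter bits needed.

Number of steps required ≥ 2.5 V / 0.464 mV = 5387.93.
Need 2^N ≥ 5387.93; 2^12 = 4096, 2^13 = 8192.
Minimum N = 13.

13 bits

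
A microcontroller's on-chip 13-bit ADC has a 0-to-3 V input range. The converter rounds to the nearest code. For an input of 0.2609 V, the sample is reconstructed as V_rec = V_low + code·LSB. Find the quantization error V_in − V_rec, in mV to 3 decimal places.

Step size: 3 V ÷ 2^13 = 366.21 µV.
(0.2609 − 0)/0.000366211 = 712.4309; round gives code 712.
Reconstructed: 0.26074219 V.
Error = 0.2609 − 0.26074219 = 0.000157812 V = 0.158 mV.

0.158 mV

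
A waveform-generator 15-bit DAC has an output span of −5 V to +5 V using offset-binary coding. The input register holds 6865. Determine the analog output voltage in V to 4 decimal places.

-2.9050 V

LSB = 10 V / 2^15 = 305.18 µV.
V_out = (−5) + 6865 × 0.000305176 V = -2.90497 V.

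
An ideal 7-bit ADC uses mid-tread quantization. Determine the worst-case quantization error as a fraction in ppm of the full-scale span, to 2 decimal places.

3906.25 ppm

Rounding → worst-case error = ½ LSB = V_FS/2^8, so 1e+06/256 = 3906.25 ppm of full scale.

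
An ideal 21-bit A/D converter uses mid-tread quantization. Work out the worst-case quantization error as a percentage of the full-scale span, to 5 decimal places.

Rounding → worst-case error = ½ LSB = V_FS/2^22, so 100/4194304 = 2.38419e-05 % of full scale.

0.00002 %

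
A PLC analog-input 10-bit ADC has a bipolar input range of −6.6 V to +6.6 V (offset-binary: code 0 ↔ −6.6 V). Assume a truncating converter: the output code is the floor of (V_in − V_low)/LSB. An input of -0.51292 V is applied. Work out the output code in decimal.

code 472

Full-scale span = 13.2 V; LSB = 13.2/2^10 = 12.891 mV.
(V_in − V_low)/LSB = (-0.51292 − (−6.6)) / 0.0128906 = 472.210.
So the output code is 472.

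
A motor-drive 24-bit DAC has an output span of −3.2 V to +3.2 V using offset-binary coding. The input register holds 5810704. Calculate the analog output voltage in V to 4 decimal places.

-0.9834 V

LSB = 6.4 V / 2^24 = 0.38 µV.
V_out = (−3.2) + 5810704 × 3.8147e-07 V = -0.983392 V.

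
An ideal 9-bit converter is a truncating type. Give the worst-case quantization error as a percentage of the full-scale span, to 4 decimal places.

Truncating → worst-case error = 1 LSB = V_FS/2^9, so 100/512 = 0.195312 % of full scale.

0.1953 %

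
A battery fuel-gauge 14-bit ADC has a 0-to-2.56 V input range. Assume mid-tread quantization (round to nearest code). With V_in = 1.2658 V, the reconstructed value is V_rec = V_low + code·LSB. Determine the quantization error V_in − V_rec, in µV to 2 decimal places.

18.75 µV

One LSB is 2.56 V / 16384 = 156.25 µV.
Scaled input = 8101.1200 LSBs, so code = 8101.
Reconstructed: 1.2657813 V.
Error = 1.2658 − 1.2657813 = 1.875e-05 V = 18.75 µV.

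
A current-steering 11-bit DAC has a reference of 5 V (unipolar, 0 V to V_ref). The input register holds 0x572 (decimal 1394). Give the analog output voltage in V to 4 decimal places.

3.4033 V

LSB = 5 V / 2^11 = 2.441 mV.
Code 0x572 = 1394 decimal.
V_out = 0 + 1394 × 0.00244141 V = 3.40332 V.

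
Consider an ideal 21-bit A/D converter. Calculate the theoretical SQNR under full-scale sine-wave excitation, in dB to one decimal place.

128.2 dB

SNR ≈ 6.02·N + 1.76 dB = 6.02·21 + 1.76 = 128.18 dB.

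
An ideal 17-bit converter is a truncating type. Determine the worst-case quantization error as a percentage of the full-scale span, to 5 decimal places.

0.00076 %

Truncating → worst-case error = 1 LSB = V_FS/2^17, so 100/131072 = 0.000762939 % of full scale.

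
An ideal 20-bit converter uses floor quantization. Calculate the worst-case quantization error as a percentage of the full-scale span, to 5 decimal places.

Truncating → worst-case error = 1 LSB = V_FS/2^20, so 100/1048576 = 9.53674e-05 % of full scale.

0.00010 %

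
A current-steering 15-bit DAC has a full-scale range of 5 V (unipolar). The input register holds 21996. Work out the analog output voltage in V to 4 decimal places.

LSB = 5 V / 2^15 = 152.59 µV.
V_out = 0 + 21996 × 0.000152588 V = 3.35632 V.

3.3563 V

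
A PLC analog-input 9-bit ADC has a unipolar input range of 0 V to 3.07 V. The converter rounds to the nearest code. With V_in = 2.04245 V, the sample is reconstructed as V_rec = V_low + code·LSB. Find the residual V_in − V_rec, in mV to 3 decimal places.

Step size: 3.07 V ÷ 2^9 = 5.996 mV.
(2.04245 − 0)/0.00599609 = 340.6301; round gives code 341.
V_rec = 0 + 341·0.00599609 = 2.044668 V.
Error = 2.04245 − 2.044668 = -0.00221797 V = -2.218 mV.

-2.218 mV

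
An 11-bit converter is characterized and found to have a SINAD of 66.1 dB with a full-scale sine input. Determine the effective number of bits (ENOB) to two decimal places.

ENOB = (SINAD − 1.76) / 6.02 = (66.1 − 1.76)/6.02 = 10.688.

10.69 bits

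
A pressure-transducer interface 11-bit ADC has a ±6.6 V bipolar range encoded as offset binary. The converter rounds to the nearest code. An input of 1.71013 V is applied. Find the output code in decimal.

code 1289

With 2048 levels over 13.2 V, one step is 6.445 mV.
(1.71013 − (−6.6)) / 0.00644531 = 1289.329 LSBs.
So the output code is 1289.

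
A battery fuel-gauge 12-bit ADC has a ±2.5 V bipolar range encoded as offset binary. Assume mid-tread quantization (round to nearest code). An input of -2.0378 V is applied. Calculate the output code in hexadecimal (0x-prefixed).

Full-scale span = 5 V; LSB = 5/2^12 = 1.221 mV.
Input sits at 378.634 steps above V_low.
Round → code 379.
In hexadecimal (0x-prefixed): 0x17B.

code 0x17B (decimal 379)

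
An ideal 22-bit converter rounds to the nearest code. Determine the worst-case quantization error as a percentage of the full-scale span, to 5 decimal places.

Rounding → worst-case error = ½ LSB = V_FS/2^23, so 100/8388608 = 1.19209e-05 % of full scale.

0.00001 %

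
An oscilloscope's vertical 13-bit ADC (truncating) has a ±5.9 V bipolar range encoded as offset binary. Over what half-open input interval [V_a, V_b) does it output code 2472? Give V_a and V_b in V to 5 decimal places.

LSB = 11.8/2^13 = 1.440 mV.
V_a = V_low + 2472·LSB = -2.33926 V; V_b = V_low + 2473·LSB = -2.33782 V.

[-2.33926 V, -2.33782 V)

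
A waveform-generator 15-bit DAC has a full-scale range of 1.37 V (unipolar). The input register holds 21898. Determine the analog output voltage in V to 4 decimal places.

0.9155 V

LSB = 1.37 V / 2^15 = 41.81 µV.
V_out = 0 + 21898 × 4.18091e-05 V = 0.915535 V.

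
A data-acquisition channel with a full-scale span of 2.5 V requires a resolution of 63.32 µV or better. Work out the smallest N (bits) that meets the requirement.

Number of steps required ≥ 2.5 V / 63.32 µV = 39482.00.
Need 2^N ≥ 39482.00; 2^15 = 32768, 2^16 = 65536.
Minimum N = 16.

16 bits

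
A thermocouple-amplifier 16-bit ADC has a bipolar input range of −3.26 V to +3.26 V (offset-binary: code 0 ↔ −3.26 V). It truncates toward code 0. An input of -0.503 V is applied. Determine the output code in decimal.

code 27712

Full-scale span = 6.52 V; LSB = 6.52/2^16 = 99.49 µV.
Input sits at 27712.079 steps above V_low.
So the output code is 27712.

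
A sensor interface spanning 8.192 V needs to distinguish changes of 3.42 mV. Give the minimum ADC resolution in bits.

12 bits

Number of steps required ≥ 8.192 V / 3.42 mV = 2395.32.
Need 2^N ≥ 2395.32; 2^11 = 2048, 2^12 = 4096.
Minimum N = 12.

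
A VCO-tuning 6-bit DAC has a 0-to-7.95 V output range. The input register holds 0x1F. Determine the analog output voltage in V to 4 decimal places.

LSB = 7.95 V / 2^6 = 124.219 mV.
Code 0x1F = 31 decimal.
V_out = 0 + 31 × 0.124219 V = 3.85078 V.

3.8508 V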